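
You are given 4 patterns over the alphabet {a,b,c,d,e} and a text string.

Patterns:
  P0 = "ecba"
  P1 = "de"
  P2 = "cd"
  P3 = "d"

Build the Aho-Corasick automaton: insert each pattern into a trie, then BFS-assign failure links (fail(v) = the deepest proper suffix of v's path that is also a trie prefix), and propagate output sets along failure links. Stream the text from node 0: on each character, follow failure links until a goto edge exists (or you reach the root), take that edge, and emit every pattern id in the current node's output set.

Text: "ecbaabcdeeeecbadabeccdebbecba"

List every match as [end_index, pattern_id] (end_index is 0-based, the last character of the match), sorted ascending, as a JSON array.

Build:
Trie (insert patterns):
  0='ε' goto c→7 d→5 e→1
  1='e' goto c→2
  2='ec' goto b→3
  3='ecb' goto a→4
  4='ecba' goto ·  [P0 ends]
  5='d' goto e→6  [P3 ends]
  6='de' goto ·  [P1 ends]
  7='c' goto d→8
  8='cd' goto ·  [P2 ends]

Failure links (BFS by depth):
  n1('e'): parent n0 fail=0; on 'e' 0 → fail=0;  out ∅∪∅=∅
  n5('d'): parent n0 fail=0; on 'd' 0 → fail=0;  out {3}∪∅={3}
  n7('c'): parent n0 fail=0; on 'c' 0 → fail=0;  out ∅∪∅=∅
  n2('ec'): parent n1 fail=0; on 'c' 0 → fail=7;  out ∅∪∅=∅
  n6('de'): parent n5 fail=0; on 'e' 0 → fail=1;  out {1}∪∅={1}
  n8('cd'): parent n7 fail=0; on 'd' 0 → fail=5;  out {2}∪{3}={2,3}
  n3('ecb'): parent n2 fail=7; on 'b' 7→0 → fail=0;  out ∅∪∅=∅
  n4('ecba'): parent n3 fail=0; on 'a' 0 → fail=0;  out {0}∪∅={0}

Run:
[0] read 'e'  n0⇒n1
[1] read 'c'  n1⇒n2
[2] read 'b'  n2⇒n3
[3] read 'a'  n3⇒n4  emit P0@[0:3]
[4] read 'a'  n4⇒n0 (fail-walked)
[5] read 'b'  n0⇒n0
[6] read 'c'  n0⇒n7
[7] read 'd'  n7⇒n8  emit P2@[6:7],P3@[7:7]
[8] read 'e'  n8⇒n6 (fail-walked)  emit P1@[7:8]
[9] read 'e'  n6⇒n1 (fail-walked)
[10] read 'e'  n1⇒n1 (fail-walked)
[11] read 'e'  n1⇒n1 (fail-walked)
[12] read 'c'  n1⇒n2
[13] read 'b'  n2⇒n3
[14] read 'a'  n3⇒n4  emit P0@[11:14]
[15] read 'd'  n4⇒n5 (fail-walked)  emit P3@[15:15]
[16] read 'a'  n5⇒n0 (fail-walked)
[17] read 'b'  n0⇒n0
[18] read 'e'  n0⇒n1
[19] read 'c'  n1⇒n2
[20] read 'c'  n2⇒n7 (fail-walked)
[21] read 'd'  n7⇒n8  emit P2@[20:21],P3@[21:21]
[22] read 'e'  n8⇒n6 (fail-walked)  emit P1@[21:22]
[23] read 'b'  n6⇒n0 (fail-walked)
[24] read 'b'  n0⇒n0
[25] read 'e'  n0⇒n1
[26] read 'c'  n1⇒n2
[27] read 'b'  n2⇒n3
[28] read 'a'  n3⇒n4  emit P0@[25:28]

All matches (sorted): [[3,0],[7,2],[7,3],[8,1],[14,0],[15,3],[21,2],[21,3],[22,1],[28,0]]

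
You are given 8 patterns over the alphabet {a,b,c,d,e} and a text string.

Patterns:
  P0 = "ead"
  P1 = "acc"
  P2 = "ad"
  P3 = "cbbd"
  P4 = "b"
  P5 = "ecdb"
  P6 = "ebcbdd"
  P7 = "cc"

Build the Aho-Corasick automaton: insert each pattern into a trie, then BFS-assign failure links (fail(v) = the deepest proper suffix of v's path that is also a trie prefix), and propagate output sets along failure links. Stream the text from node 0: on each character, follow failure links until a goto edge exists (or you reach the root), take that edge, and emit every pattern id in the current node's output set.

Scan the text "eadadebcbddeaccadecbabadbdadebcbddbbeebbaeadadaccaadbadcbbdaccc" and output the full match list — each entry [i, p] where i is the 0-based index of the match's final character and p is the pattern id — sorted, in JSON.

Build:
Trie (insert patterns):
  0='ε' goto a→4 b→12 c→8 e→1
  1='e' goto a→2 b→16 c→13
  2='ea' goto d→3
  3='ead' goto ·  ←P0
  4='a' goto c→5 d→7
  5='ac' goto c→6
  6='acc' goto ·  ←P1
  7='ad' goto ·  ←P2
  8='c' goto b→9 c→21
  9='cb' goto b→10
  10='cbb' goto d→11
  11='cbbd' goto ·  ←P3
  12='b' goto ·  ←P4
  13='ec' goto d→14
  14='ecd' goto b→15
  15='ecdb' goto ·  ←P5
  16='eb' goto c→17
  17='ebc' goto b→18
  18='ebcb' goto d→19
  19='ebcbd' goto d→20
  20='ebcbdd' goto ·  ←P6
  21='cc' goto ·  ←P7

BFS fail/out derivation:
  fail(1) 'e': from fail(0)=0 chase 'e': 0 ⇒ 0;  out=∅∪out(0)=∅
  fail(4) 'a': from fail(0)=0 chase 'a': 0 ⇒ 0;  out=∅∪out(0)=∅
  fail(8) 'c': from fail(0)=0 chase 'c': 0 ⇒ 0;  out=∅∪out(0)=∅
  fail(12) 'b': from fail(0)=0 chase 'b': 0 ⇒ 0;  out={4}∪out(0)={4}
  fail(2) 'ea': from fail(1)=0 chase 'a': 0 ⇒ 4;  out=∅∪out(4)=∅
  fail(5) 'ac': from fail(4)=0 chase 'c': 0 ⇒ 8;  out=∅∪out(8)=∅
  fail(7) 'ad': from fail(4)=0 chase 'd': 0 ⇒ 0;  out={2}∪out(0)={2}
  fail(9) 'cb': from fail(8)=0 chase 'b': 0 ⇒ 12;  out=∅∪out(12)={4}
  fail(13) 'ec': from fail(1)=0 chase 'c': 0 ⇒ 8;  out=∅∪out(8)=∅
  fail(16) 'eb': from fail(1)=0 chase 'b': 0 ⇒ 12;  out=∅∪out(12)={4}
  fail(21) 'cc': from fail(8)=0 chase 'c': 0 ⇒ 8;  out={7}∪out(8)={7}
  fail(3) 'ead': from fail(2)=4 chase 'd': 4 ⇒ 7;  out={0}∪out(7)={0,2}
  fail(6) 'acc': from fail(5)=8 chase 'c': 8 ⇒ 21;  out={1}∪out(21)={1,7}
  fail(10) 'cbb': from fail(9)=12 chase 'b': 12→0 ⇒ 12;  out=∅∪out(12)={4}
  fail(14) 'ecd': from fail(13)=8 chase 'd': 8→0 ⇒ 0;  out=∅∪out(0)=∅
  fail(17) 'ebc': from fail(16)=12 chase 'c': 12→0 ⇒ 8;  out=∅∪out(8)=∅
  fail(11) 'cbbd': from fail(10)=12 chase 'd': 12→0 ⇒ 0;  out={3}∪out(0)={3}
  fail(15) 'ecdb': from fail(14)=0 chase 'b': 0 ⇒ 12;  out={5}∪out(12)={4,5}
  fail(18) 'ebcb': from fail(17)=8 chase 'b': 8 ⇒ 9;  out=∅∪out(9)={4}
  fail(19) 'ebcbd': from fail(18)=9 chase 'd': 9→12→0 ⇒ 0;  out=∅∪out(0)=∅
  fail(20) 'ebcbdd': from fail(19)=0 chase 'd': 0 ⇒ 0;  out={6}∪out(0)={6}

Text stream:
i=0 'e': node 0→1
i=1 'a': node 1→2
i=2 'd': node 2→3  → match P0@[0:2],P2@[1:2]
i=3 'a': node 3→4 (fail-walked)
i=4 'd': node 4→7  → match P2@[3:4]
i=5 'e': node 7→1 (fail-walked)
i=6 'b': node 1→16  → match P4@[6:6]
i=7 'c': node 16→17
i=8 'b': node 17→18  → match P4@[8:8]
i=9 'd': node 18→19
i=10 'd': node 19→20  → match P6@[5:10]
i=11 'e': node 20→1 (fail-walked)
i=12 'a': node 1→2
i=13 'c': node 2→5 (fail-walked)
i=14 'c': node 5→6  → match P1@[12:14],P7@[13:14]
i=15 'a': node 6→4 (fail-walked)
i=16 'd': node 4→7  → match P2@[15:16]
i=17 'e': node 7→1 (fail-walked)
i=18 'c': node 1→13
i=19 'b': node 13→9 (fail-walked)  → match P4@[19:19]
i=20 'a': node 9→4 (fail-walked)
i=21 'b': node 4→12 (fail-walked)  → match P4@[21:21]
i=22 'a': node 12→4 (fail-walked)
i=23 'd': node 4→7  → match P2@[22:23]
i=24 'b': node 7→12 (fail-walked)  → match P4@[24:24]
i=25 'd': node 12→0 (fail-walked)
i=26 'a': node 0→4
i=27 'd': node 4→7  → match P2@[26:27]
i=28 'e': node 7→1 (fail-walked)
i=29 'b': node 1→16  → match P4@[29:29]
i=30 'c': node 16→17
i=31 'b': node 17→18  → match P4@[31:31]
i=32 'd': node 18→19
i=33 'd': node 19→20  → match P6@[28:33]
i=34 'b': node 20→12 (fail-walked)  → match P4@[34:34]
i=35 'b': node 12→12 (fail-walked)  → match P4@[35:35]
i=36 'e': node 12→1 (fail-walked)
i=37 'e': node 1→1 (fail-walked)
i=38 'b': node 1→16  → match P4@[38:38]
i=39 'b': node 16→12 (fail-walked)  → match P4@[39:39]
i=40 'a': node 12→4 (fail-walked)
i=41 'e': node 4→1 (fail-walked)
i=42 'a': node 1→2
i=43 'd': node 2→3  → match P0@[41:43],P2@[42:43]
i=44 'a': node 3→4 (fail-walked)
i=45 'd': node 4→7  → match P2@[44:45]
i=46 'a': node 7→4 (fail-walked)
i=47 'c': node 4→5
i=48 'c': node 5→6  → match P1@[46:48],P7@[47:48]
i=49 'a': node 6→4 (fail-walked)
i=50 'a': node 4→4 (fail-walked)
i=51 'd': node 4→7  → match P2@[50:51]
i=52 'b': node 7→12 (fail-walked)  → match P4@[52:52]
i=53 'a': node 12→4 (fail-walked)
i=54 'd': node 4→7  → match P2@[53:54]
i=55 'c': node 7→8 (fail-walked)
i=56 'b': node 8→9  → match P4@[56:56]
i=57 'b': node 9→10  → match P4@[57:57]
i=58 'd': node 10→11  → match P3@[55:58]
i=59 'a': node 11→4 (fail-walked)
i=60 'c': node 4→5
i=61 'c': node 5→6  → match P1@[59:61],P7@[60:61]
i=62 'c': node 6→21 (fail-walked)  → match P7@[61:62]

Matches: [[2,0],[2,2],[4,2],[6,4],[8,4],[10,6],[14,1],[14,7],[16,2],[19,4],[21,4],[23,2],[24,4],[27,2],[29,4],[31,4],[33,6],[34,4],[35,4],[38,4],[39,4],[43,0],[43,2],[45,2],[48,1],[48,7],[51,2],[52,4],[54,2],[56,4],[57,4],[58,3],[61,1],[61,7],[62,7]]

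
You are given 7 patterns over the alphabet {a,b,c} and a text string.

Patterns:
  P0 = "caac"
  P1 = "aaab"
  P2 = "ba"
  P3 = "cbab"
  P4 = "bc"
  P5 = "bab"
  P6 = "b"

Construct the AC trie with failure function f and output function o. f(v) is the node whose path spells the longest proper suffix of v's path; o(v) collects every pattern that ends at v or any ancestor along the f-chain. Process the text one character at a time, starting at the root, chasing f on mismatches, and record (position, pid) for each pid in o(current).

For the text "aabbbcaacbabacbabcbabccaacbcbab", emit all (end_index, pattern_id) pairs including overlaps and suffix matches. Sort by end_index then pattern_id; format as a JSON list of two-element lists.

Build automaton:
Trie nodes:
  0='ε' goto a→5 b→9 c→1
  1='c' goto a→2 b→11
  2='ca' goto a→3
  3='caa' goto c→4
  4='caac' goto ·  ←P0
  5='a' goto a→6
  6='aa' goto a→7
  7='aaa' goto b→8
  8='aaab' goto ·  ←P1
  9='b' goto a→10 c→14  ←P6
  10='ba' goto b→15  ←P2
  11='cb' goto a→12
  12='cba' goto b→13
  13='cbab' goto ·  ←P3
  14='bc' goto ·  ←P4
  15='bab' goto ·  ←P5

Failure links (BFS by depth):
  fail(1) 'c': from fail(0)=0 chase 'c': 0 ⇒ 0;  out=∅∪out(0)=∅
  fail(5) 'a': from fail(0)=0 chase 'a': 0 ⇒ 0;  out=∅∪out(0)=∅
  fail(9) 'b': from fail(0)=0 chase 'b': 0 ⇒ 0;  out={6}∪out(0)={6}
  fail(2) 'ca': from fail(1)=0 chase 'a': 0 ⇒ 5;  out=∅∪out(5)=∅
  fail(6) 'aa': from fail(5)=0 chase 'a': 0 ⇒ 5;  out=∅∪out(5)=∅
  fail(10) 'ba': from fail(9)=0 chase 'a': 0 ⇒ 5;  out={2}∪out(5)={2}
  fail(11) 'cb': from fail(1)=0 chase 'b': 0 ⇒ 9;  out=∅∪out(9)={6}
  fail(14) 'bc': from fail(9)=0 chase 'c': 0 ⇒ 1;  out={4}∪out(1)={4}
  fail(3) 'caa': from fail(2)=5 chase 'a': 5 ⇒ 6;  out=∅∪out(6)=∅
  fail(7) 'aaa': from fail(6)=5 chase 'a': 5 ⇒ 6;  out=∅∪out(6)=∅
  fail(12) 'cba': from fail(11)=9 chase 'a': 9 ⇒ 10;  out=∅∪out(10)={2}
  fail(15) 'bab': from fail(10)=5 chase 'b': 5→0 ⇒ 9;  out={5}∪out(9)={5,6}
  fail(4) 'caac': from fail(3)=6 chase 'c': 6→5→0 ⇒ 1;  out={0}∪out(1)={0}
  fail(8) 'aaab': from fail(7)=6 chase 'b': 6→5→0 ⇒ 9;  out={1}∪out(9)={1,6}
  fail(13) 'cbab': from fail(12)=10 chase 'b': 10 ⇒ 15;  out={3}∪out(15)={3,5,6}

Scan:
[0] read 'a'  n0⇒n5
[1] read 'a'  n5⇒n6
[2] read 'b'  n6⇒n9 (fail-walked)  ** P6@[2:2]
[3] read 'b'  n9⇒n9 (fail-walked)  ** P6@[3:3]
[4] read 'b'  n9⇒n9 (fail-walked)  ** P6@[4:4]
[5] read 'c'  n9⇒n14  ** P4@[4:5]
[6] read 'a'  n14⇒n2 (fail-walked)
[7] read 'a'  n2⇒n3
[8] read 'c'  n3⇒n4  ** P0@[5:8]
[9] read 'b'  n4⇒n11 (fail-walked)  ** P6@[9:9]
[10] read 'a'  n11⇒n12  ** P2@[9:10]
[11] read 'b'  n12⇒n13  ** P3@[8:11],P5@[9:11],P6@[11:11]
[12] read 'a'  n13⇒n10 (fail-walked)  ** P2@[11:12]
[13] read 'c'  n10⇒n1 (fail-walked)
[14] read 'b'  n1⇒n11  ** P6@[14:14]
[15] read 'a'  n11⇒n12  ** P2@[14:15]
[16] read 'b'  n12⇒n13  ** P3@[13:16],P5@[14:16],P6@[16:16]
[17] read 'c'  n13⇒n14 (fail-walked)  ** P4@[16:17]
[18] read 'b'  n14⇒n11 (fail-walked)  ** P6@[18:18]
[19] read 'a'  n11⇒n12  ** P2@[18:19]
[20] read 'b'  n12⇒n13  ** P3@[17:20],P5@[18:20],P6@[20:20]
[21] read 'c'  n13⇒n14 (fail-walked)  ** P4@[20:21]
[22] read 'c'  n14⇒n1 (fail-walked)
[23] read 'a'  n1⇒n2
[24] read 'a'  n2⇒n3
[25] read 'c'  n3⇒n4  ** P0@[22:25]
[26] read 'b'  n4⇒n11 (fail-walked)  ** P6@[26:26]
[27] read 'c'  n11⇒n14 (fail-walked)  ** P4@[26:27]
[28] read 'b'  n14⇒n11 (fail-walked)  ** P6@[28:28]
[29] read 'a'  n11⇒n12  ** P2@[28:29]
[30] read 'b'  n12⇒n13  ** P3@[27:30],P5@[28:30],P6@[30:30]

Result: [[2,6],[3,6],[4,6],[5,4],[8,0],[9,6],[10,2],[11,3],[11,5],[11,6],[12,2],[14,6],[15,2],[16,3],[16,5],[16,6],[17,4],[18,6],[19,2],[20,3],[20,5],[20,6],[21,4],[25,0],[26,6],[27,4],[28,6],[29,2],[30,3],[30,5],[30,6]]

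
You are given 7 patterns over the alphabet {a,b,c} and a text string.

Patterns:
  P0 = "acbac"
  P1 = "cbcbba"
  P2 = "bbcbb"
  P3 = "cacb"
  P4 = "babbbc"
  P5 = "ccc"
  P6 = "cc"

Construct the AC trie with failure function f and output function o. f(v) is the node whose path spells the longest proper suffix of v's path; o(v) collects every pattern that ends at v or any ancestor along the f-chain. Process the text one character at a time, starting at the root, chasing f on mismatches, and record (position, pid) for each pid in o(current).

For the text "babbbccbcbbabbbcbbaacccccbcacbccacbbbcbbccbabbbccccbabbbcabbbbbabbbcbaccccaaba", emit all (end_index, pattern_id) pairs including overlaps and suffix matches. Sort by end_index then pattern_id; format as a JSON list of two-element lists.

Build:
Trie (insert patterns):
  0='ε' goto a→1 b→12 c→6
  1='a' goto c→2
  2='ac' goto b→3
  3='acb' goto a→4
  4='acba' goto c→5
  5='acbac' goto ·  [P0 ends]
  6='c' goto a→17 b→7 c→25
  7='cb' goto c→8
  8='cbc' goto b→9
  9='cbcb' goto b→10
  10='cbcbb' goto a→11
  11='cbcbba' goto ·  [P1 ends]
  12='b' goto a→20 b→13
  13='bb' goto c→14
  14='bbc' goto b→15
  15='bbcb' goto b→16
  16='bbcbb' goto ·  [P2 ends]
  17='ca' goto c→18
  18='cac' goto b→19
  19='cacb' goto ·  [P3 ends]
  20='ba' goto b→21
  21='bab' goto b→22
  22='babb' goto b→23
  23='babbb' goto c→24
  24='babbbc' goto ·  [P4 ends]
  25='cc' goto c→26  [P6 ends]
  26='ccc' goto ·  [P5 ends]

BFS fail/out derivation:
  n1('a'): parent n0 fail=0; on 'a' 0 → fail=0;  out ∅∪∅=∅
  n6('c'): parent n0 fail=0; on 'c' 0 → fail=0;  out ∅∪∅=∅
  n12('b'): parent n0 fail=0; on 'b' 0 → fail=0;  out ∅∪∅=∅
  n2('ac'): parent n1 fail=0; on 'c' 0 → fail=6;  out ∅∪∅=∅
  n7('cb'): parent n6 fail=0; on 'b' 0 → fail=12;  out ∅∪∅=∅
  n13('bb'): parent n12 fail=0; on 'b' 0 → fail=12;  out ∅∪∅=∅
  n17('ca'): parent n6 fail=0; on 'a' 0 → fail=1;  out ∅∪∅=∅
  n20('ba'): parent n12 fail=0; on 'a' 0 → fail=1;  out ∅∪∅=∅
  n25('cc'): parent n6 fail=0; on 'c' 0 → fail=6;  out {6}∪∅={6}
  n3('acb'): parent n2 fail=6; on 'b' 6 → fail=7;  out ∅∪∅=∅
  n8('cbc'): parent n7 fail=12; on 'c' 12→0 → fail=6;  out ∅∪∅=∅
  n14('bbc'): parent n13 fail=12; on 'c' 12→0 → fail=6;  out ∅∪∅=∅
  n18('cac'): parent n17 fail=1; on 'c' 1 → fail=2;  out ∅∪∅=∅
  n21('bab'): parent n20 fail=1; on 'b' 1→0 → fail=12;  out ∅∪∅=∅
  n26('ccc'): parent n25 fail=6; on 'c' 6 → fail=25;  out {5}∪{6}={5,6}
  n4('acba'): parent n3 fail=7; on 'a' 7→12 → fail=20;  out ∅∪∅=∅
  n9('cbcb'): parent n8 fail=6; on 'b' 6 → fail=7;  out ∅∪∅=∅
  n15('bbcb'): parent n14 fail=6; on 'b' 6 → fail=7;  out ∅∪∅=∅
  n19('cacb'): parent n18 fail=2; on 'b' 2 → fail=3;  out {3}∪∅={3}
  n22('babb'): parent n21 fail=12; on 'b' 12 → fail=13;  out ∅∪∅=∅
  n5('acbac'): parent n4 fail=20; on 'c' 20→1 → fail=2;  out {0}∪∅={0}
  n10('cbcbb'): parent n9 fail=7; on 'b' 7→12 → fail=13;  out ∅∪∅=∅
  n16('bbcbb'): parent n15 fail=7; on 'b' 7→12 → fail=13;  out {2}∪∅={2}
  n23('babbb'): parent n22 fail=13; on 'b' 13→12 → fail=13;  out ∅∪∅=∅
  n11('cbcbba'): parent n10 fail=13; on 'a' 13→12 → fail=20;  out {1}∪∅={1}
  n24('babbbc'): parent n23 fail=13; on 'c' 13 → fail=14;  out {4}∪∅={4}

Run:
[0] read 'b'  n0⇒n12
[1] read 'a'  n12⇒n20
[2] read 'b'  n20⇒n21
[3] read 'b'  n21⇒n22
[4] read 'b'  n22⇒n23
[5] read 'c'  n23⇒n24  ** P4@[0:5]
[6] read 'c'  n24⇒n25 ·f  ** P6@[5:6]
[7] read 'b'  n25⇒n7 ·f
[8] read 'c'  n7⇒n8
[9] read 'b'  n8⇒n9
[10] read 'b'  n9⇒n10
[11] read 'a'  n10⇒n11  ** P1@[6:11]
[12] read 'b'  n11⇒n21 ·f
[13] read 'b'  n21⇒n22
[14] read 'b'  n22⇒n23
[15] read 'c'  n23⇒n24  ** P4@[10:15]
[16] read 'b'  n24⇒n15 ·f
[17] read 'b'  n15⇒n16  ** P2@[13:17]
[18] read 'a'  n16⇒n20 ·f
[19] read 'a'  n20⇒n1 ·f
[20] read 'c'  n1⇒n2
[21] read 'c'  n2⇒n25 ·f  ** P6@[20:21]
[22] read 'c'  n25⇒n26  ** P5@[20:22],P6@[21:22]
[23] read 'c'  n26⇒n26 ·f  ** P5@[21:23],P6@[22:23]
[24] read 'c'  n26⇒n26 ·f  ** P5@[22:24],P6@[23:24]
[25] read 'b'  n26⇒n7 ·f
[26] read 'c'  n7⇒n8
[27] read 'a'  n8⇒n17 ·f
[28] read 'c'  n17⇒n18
[29] read 'b'  n18⇒n19  ** P3@[26:29]
[30] read 'c'  n19⇒n8 ·f
[31] read 'c'  n8⇒n25 ·f  ** P6@[30:31]
[32] read 'a'  n25⇒n17 ·f
[33] read 'c'  n17⇒n18
[34] read 'b'  n18⇒n19  ** P3@[31:34]
[35] read 'b'  n19⇒n13 ·f
[36] read 'b'  n13⇒n13 ·f
[37] read 'c'  n13⇒n14
[38] read 'b'  n14⇒n15
[39] read 'b'  n15⇒n16  ** P2@[35:39]
[40] read 'c'  n16⇒n14 ·f
[41] read 'c'  n14⇒n25 ·f  ** P6@[40:41]
[42] read 'b'  n25⇒n7 ·f
[43] read 'a'  n7⇒n20 ·f
[44] read 'b'  n20⇒n21
[45] read 'b'  n21⇒n22
[46] read 'b'  n22⇒n23
[47] read 'c'  n23⇒n24  ** P4@[42:47]
[48] read 'c'  n24⇒n25 ·f  ** P6@[47:48]
[49] read 'c'  n25⇒n26  ** P5@[47:49],P6@[48:49]
[50] read 'c'  n26⇒n26 ·f  ** P5@[48:50],P6@[49:50]
[51] read 'b'  n26⇒n7 ·f
[52] read 'a'  n7⇒n20 ·f
[53] read 'b'  n20⇒n21
[54] read 'b'  n21⇒n22
[55] read 'b'  n22⇒n23
[56] read 'c'  n23⇒n24  ** P4@[51:56]
[57] read 'a'  n24⇒n17 ·f
[58] read 'b'  n17⇒n12 ·f
[59] read 'b'  n12⇒n13
[60] read 'b'  n13⇒n13 ·f
[61] read 'b'  n13⇒n13 ·f
[62] read 'b'  n13⇒n13 ·f
[63] read 'a'  n13⇒n20 ·f
[64] read 'b'  n20⇒n21
[65] read 'b'  n21⇒n22
[66] read 'b'  n22⇒n23
[67] read 'c'  n23⇒n24  ** P4@[62:67]
[68] read 'b'  n24⇒n15 ·f
[69] read 'a'  n15⇒n20 ·f
[70] read 'c'  n20⇒n2 ·f
[71] read 'c'  n2⇒n25 ·f  ** P6@[70:71]
[72] read 'c'  n25⇒n26  ** P5@[70:72],P6@[71:72]
[73] read 'c'  n26⇒n26 ·f  ** P5@[71:73],P6@[72:73]
[74] read 'a'  n26⇒n17 ·f
[75] read 'a'  n17⇒n1 ·f
[76] read 'b'  n1⇒n12 ·f
[77] read 'a'  n12⇒n20

All matches (sorted): [[5,4],[6,6],[11,1],[15,4],[17,2],[21,6],[22,5],[22,6],[23,5],[23,6],[24,5],[24,6],[29,3],[31,6],[34,3],[39,2],[41,6],[47,4],[48,6],[49,5],[49,6],[50,5],[50,6],[56,4],[67,4],[71,6],[72,5],[72,6],[73,5],[73,6]]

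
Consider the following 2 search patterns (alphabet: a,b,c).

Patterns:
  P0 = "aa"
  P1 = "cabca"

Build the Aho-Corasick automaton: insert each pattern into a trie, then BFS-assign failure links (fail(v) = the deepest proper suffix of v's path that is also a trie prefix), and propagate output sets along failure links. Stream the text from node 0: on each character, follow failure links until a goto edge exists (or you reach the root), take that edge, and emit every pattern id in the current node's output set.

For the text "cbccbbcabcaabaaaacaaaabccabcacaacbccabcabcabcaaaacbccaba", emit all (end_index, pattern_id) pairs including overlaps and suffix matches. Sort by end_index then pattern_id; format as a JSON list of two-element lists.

Construct AC machine:
Trie nodes:
  0='ε' goto a→1 c→3
  1='a' goto a→2
  2='aa' goto ·  ←P0
  3='c' goto a→4
  4='ca' goto b→5
  5='cab' goto c→6
  6='cabc' goto a→7
  7='cabca' goto ·  ←P1

Failure links (BFS by depth):
  n1('a'): parent n0 fail=0; on 'a' 0 → fail=0;  out ∅∪∅=∅
  n3('c'): parent n0 fail=0; on 'c' 0 → fail=0;  out ∅∪∅=∅
  n2('aa'): parent n1 fail=0; on 'a' 0 → fail=1;  out {0}∪∅={0}
  n4('ca'): parent n3 fail=0; on 'a' 0 → fail=1;  out ∅∪∅=∅
  n5('cab'): parent n4 fail=1; on 'b' 1→0 → fail=0;  out ∅∪∅=∅
  n6('cabc'): parent n5 fail=0; on 'c' 0 → fail=3;  out ∅∪∅=∅
  n7('cabca'): parent n6 fail=3; on 'a' 3 → fail=4;  out {1}∪∅={1}

Text stream:
[0] read 'c'  n0⇒n3
[1] read 'b'  n3⇒n0 (fail-walked)
[2] read 'c'  n0⇒n3
[3] read 'c'  n3⇒n3 (fail-walked)
[4] read 'b'  n3⇒n0 (fail-walked)
[5] read 'b'  n0⇒n0
[6] read 'c'  n0⇒n3
[7] read 'a'  n3⇒n4
[8] read 'b'  n4⇒n5
[9] read 'c'  n5⇒n6
[10] read 'a'  n6⇒n7  ** P1@[6:10]
[11] read 'a'  n7⇒n2 (fail-walked)  ** P0@[10:11]
[12] read 'b'  n2⇒n0 (fail-walked)
[13] read 'a'  n0⇒n1
[14] read 'a'  n1⇒n2  ** P0@[13:14]
[15] read 'a'  n2⇒n2 (fail-walked)  ** P0@[14:15]
[16] read 'a'  n2⇒n2 (fail-walked)  ** P0@[15:16]
[17] read 'c'  n2⇒n3 (fail-walked)
[18] read 'a'  n3⇒n4
[19] read 'a'  n4⇒n2 (fail-walked)  ** P0@[18:19]
[20] read 'a'  n2⇒n2 (fail-walked)  ** P0@[19:20]
[21] read 'a'  n2⇒n2 (fail-walked)  ** P0@[20:21]
[22] read 'b'  n2⇒n0 (fail-walked)
[23] read 'c'  n0⇒n3
[24] read 'c'  n3⇒n3 (fail-walked)
[25] read 'a'  n3⇒n4
[26] read 'b'  n4⇒n5
[27] read 'c'  n5⇒n6
[28] read 'a'  n6⇒n7  ** P1@[24:28]
[29] read 'c'  n7⇒n3 (fail-walked)
[30] read 'a'  n3⇒n4
[31] read 'a'  n4⇒n2 (fail-walked)  ** P0@[30:31]
[32] read 'c'  n2⇒n3 (fail-walked)
[33] read 'b'  n3⇒n0 (fail-walked)
[34] read 'c'  n0⇒n3
[35] read 'c'  n3⇒n3 (fail-walked)
[36] read 'a'  n3⇒n4
[37] read 'b'  n4⇒n5
[38] read 'c'  n5⇒n6
[39] read 'a'  n6⇒n7  ** P1@[35:39]
[40] read 'b'  n7⇒n5 (fail-walked)
[41] read 'c'  n5⇒n6
[42] read 'a'  n6⇒n7  ** P1@[38:42]
[43] read 'b'  n7⇒n5 (fail-walked)
[44] read 'c'  n5⇒n6
[45] read 'a'  n6⇒n7  ** P1@[41:45]
[46] read 'a'  n7⇒n2 (fail-walked)  ** P0@[45:46]
[47] read 'a'  n2⇒n2 (fail-walked)  ** P0@[46:47]
[48] read 'a'  n2⇒n2 (fail-walked)  ** P0@[47:48]
[49] read 'c'  n2⇒n3 (fail-walked)
[50] read 'b'  n3⇒n0 (fail-walked)
[51] read 'c'  n0⇒n3
[52] read 'c'  n3⇒n3 (fail-walked)
[53] read 'a'  n3⇒n4
[54] read 'b'  n4⇒n5
[55] read 'a'  n5⇒n1 (fail-walked)

All matches (sorted): [[10,1],[11,0],[14,0],[15,0],[16,0],[19,0],[20,0],[21,0],[28,1],[31,0],[39,1],[42,1],[45,1],[46,0],[47,0],[48,0]]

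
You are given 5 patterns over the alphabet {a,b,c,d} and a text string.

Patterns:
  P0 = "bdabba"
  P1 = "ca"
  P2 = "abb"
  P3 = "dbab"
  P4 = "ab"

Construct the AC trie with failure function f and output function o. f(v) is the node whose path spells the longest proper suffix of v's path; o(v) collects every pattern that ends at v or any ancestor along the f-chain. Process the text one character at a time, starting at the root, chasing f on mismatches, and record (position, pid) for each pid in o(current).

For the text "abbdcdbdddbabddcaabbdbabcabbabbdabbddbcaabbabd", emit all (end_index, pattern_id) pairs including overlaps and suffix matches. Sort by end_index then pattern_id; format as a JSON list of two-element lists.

Build automaton:
Trie (insert patterns):
  0='ε' goto a→9 b→1 c→7 d→12
  1='b' goto d→2
  2='bd' goto a→3
  3='bda' goto b→4
  4='bdab' goto b→5
  5='bdabb' goto a→6
  6='bdabba' goto ·  ←P0
  7='c' goto a→8
  8='ca' goto ·  ←P1
  9='a' goto b→10
  10='ab' goto b→11  ←P4
  11='abb' goto ·  ←P2
  12='d' goto b→13
  13='db' goto a→14
  14='dba' goto b→15
  15='dbab' goto ·  ←P3

Failure links (BFS by depth):
  fail(1) 'b': from fail(0)=0 chase 'b': 0 ⇒ 0;  out=∅∪out(0)=∅
  fail(7) 'c': from fail(0)=0 chase 'c': 0 ⇒ 0;  out=∅∪out(0)=∅
  fail(9) 'a': from fail(0)=0 chase 'a': 0 ⇒ 0;  out=∅∪out(0)=∅
  fail(12) 'd': from fail(0)=0 chase 'd': 0 ⇒ 0;  out=∅∪out(0)=∅
  fail(2) 'bd': from fail(1)=0 chase 'd': 0 ⇒ 12;  out=∅∪out(12)=∅
  fail(8) 'ca': from fail(7)=0 chase 'a': 0 ⇒ 9;  out={1}∪out(9)={1}
  fail(10) 'ab': from fail(9)=0 chase 'b': 0 ⇒ 1;  out={4}∪out(1)={4}
  fail(13) 'db': from fail(12)=0 chase 'b': 0 ⇒ 1;  out=∅∪out(1)=∅
  fail(3) 'bda': from fail(2)=12 chase 'a': 12→0 ⇒ 9;  out=∅∪out(9)=∅
  fail(11) 'abb': from fail(10)=1 chase 'b': 1→0 ⇒ 1;  out={2}∪out(1)={2}
  fail(14) 'dba': from fail(13)=1 chase 'a': 1→0 ⇒ 9;  out=∅∪out(9)=∅
  fail(4) 'bdab': from fail(3)=9 chase 'b': 9 ⇒ 10;  out=∅∪out(10)={4}
  fail(15) 'dbab': from fail(14)=9 chase 'b': 9 ⇒ 10;  out={3}∪out(10)={3,4}
  fail(5) 'bdabb': from fail(4)=10 chase 'b': 10 ⇒ 11;  out=∅∪out(11)={2}
  fail(6) 'bdabba': from fail(5)=11 chase 'a': 11→1→0 ⇒ 9;  out={0}∪out(9)={0}

Scan:
pos 0 'a': at 9
pos 1 'b': at 10  → match P4@[0:1]
pos 2 'b': at 11  → match P2@[0:2]
pos 3 'd': at 2 ·f
pos 4 'c': at 7 ·f
pos 5 'd': at 12 ·f
pos 6 'b': at 13
pos 7 'd': at 2 ·f
pos 8 'd': at 12 ·f
pos 9 'd': at 12 ·f
pos 10 'b': at 13
pos 11 'a': at 14
pos 12 'b': at 15  → match P3@[9:12],P4@[11:12]
pos 13 'd': at 2 ·f
pos 14 'd': at 12 ·f
pos 15 'c': at 7 ·f
pos 16 'a': at 8  → match P1@[15:16]
pos 17 'a': at 9 ·f
pos 18 'b': at 10  → match P4@[17:18]
pos 19 'b': at 11  → match P2@[17:19]
pos 20 'd': at 2 ·f
pos 21 'b': at 13 ·f
pos 22 'a': at 14
pos 23 'b': at 15  → match P3@[20:23],P4@[22:23]
pos 24 'c': at 7 ·f
pos 25 'a': at 8  → match P1@[24:25]
pos 26 'b': at 10 ·f  → match P4@[25:26]
pos 27 'b': at 11  → match P2@[25:27]
pos 28 'a': at 9 ·f
pos 29 'b': at 10  → match P4@[28:29]
pos 30 'b': at 11  → match P2@[28:30]
pos 31 'd': at 2 ·f
pos 32 'a': at 3
pos 33 'b': at 4  → match P4@[32:33]
pos 34 'b': at 5  → match P2@[32:34]
pos 35 'd': at 2 ·f
pos 36 'd': at 12 ·f
pos 37 'b': at 13
pos 38 'c': at 7 ·f
pos 39 'a': at 8  → match P1@[38:39]
pos 40 'a': at 9 ·f
pos 41 'b': at 10  → match P4@[40:41]
pos 42 'b': at 11  → match P2@[40:42]
pos 43 'a': at 9 ·f
pos 44 'b': at 10  → match P4@[43:44]
pos 45 'd': at 2 ·f

All matches (sorted): [[1,4],[2,2],[12,3],[12,4],[16,1],[18,4],[19,2],[23,3],[23,4],[25,1],[26,4],[27,2],[29,4],[30,2],[33,4],[34,2],[39,1],[41,4],[42,2],[44,4]]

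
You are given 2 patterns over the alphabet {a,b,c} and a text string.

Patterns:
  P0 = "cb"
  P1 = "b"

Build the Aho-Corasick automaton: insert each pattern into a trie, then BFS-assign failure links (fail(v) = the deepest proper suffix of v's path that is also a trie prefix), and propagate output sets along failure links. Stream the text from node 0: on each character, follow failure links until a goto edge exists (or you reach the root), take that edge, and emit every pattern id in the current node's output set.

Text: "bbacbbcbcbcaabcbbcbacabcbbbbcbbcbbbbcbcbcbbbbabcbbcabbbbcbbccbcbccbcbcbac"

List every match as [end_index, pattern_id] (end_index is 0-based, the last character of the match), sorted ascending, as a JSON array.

Construct AC machine:
Trie nodes:
  0='ε' goto b→3 c→1
  1='c' goto b→2
  2='cb' goto ·  [P0 ends]
  3='b' goto ·  [P1 ends]

BFS fail/out derivation:
  n1('c'): parent n0 fail=0; on 'c' 0 → fail=0;  out ∅∪∅=∅
  n3('b'): parent n0 fail=0; on 'b' 0 → fail=0;  out {1}∪∅={1}
  n2('cb'): parent n1 fail=0; on 'b' 0 → fail=3;  out {0}∪{1}={0,1}

Text stream:
pos 0 'b': at 3  → match P1@[0:0]
pos 1 'b': at 3 ·f  → match P1@[1:1]
pos 2 'a': at 0 ·f
pos 3 'c': at 1
pos 4 'b': at 2  → match P0@[3:4],P1@[4:4]
pos 5 'b': at 3 ·f  → match P1@[5:5]
pos 6 'c': at 1 ·f
pos 7 'b': at 2  → match P0@[6:7],P1@[7:7]
pos 8 'c': at 1 ·f
pos 9 'b': at 2  → match P0@[8:9],P1@[9:9]
pos 10 'c': at 1 ·f
pos 11 'a': at 0 ·f
pos 12 'a': at 0
pos 13 'b': at 3  → match P1@[13:13]
pos 14 'c': at 1 ·f
pos 15 'b': at 2  → match P0@[14:15],P1@[15:15]
pos 16 'b': at 3 ·f  → match P1@[16:16]
pos 17 'c': at 1 ·f
pos 18 'b': at 2  → match P0@[17:18],P1@[18:18]
pos 19 'a': at 0 ·f
pos 20 'c': at 1
pos 21 'a': at 0 ·f
pos 22 'b': at 3  → match P1@[22:22]
pos 23 'c': at 1 ·f
pos 24 'b': at 2  → match P0@[23:24],P1@[24:24]
pos 25 'b': at 3 ·f  → match P1@[25:25]
pos 26 'b': at 3 ·f  → match P1@[26:26]
pos 27 'b': at 3 ·f  → match P1@[27:27]
pos 28 'c': at 1 ·f
pos 29 'b': at 2  → match P0@[28:29],P1@[29:29]
pos 30 'b': at 3 ·f  → match P1@[30:30]
pos 31 'c': at 1 ·f
pos 32 'b': at 2  → match P0@[31:32],P1@[32:32]
pos 33 'b': at 3 ·f  → match P1@[33:33]
pos 34 'b': at 3 ·f  → match P1@[34:34]
pos 35 'b': at 3 ·f  → match P1@[35:35]
pos 36 'c': at 1 ·f
pos 37 'b': at 2  → match P0@[36:37],P1@[37:37]
pos 38 'c': at 1 ·f
pos 39 'b': at 2  → match P0@[38:39],P1@[39:39]
pos 40 'c': at 1 ·f
pos 41 'b': at 2  → match P0@[40:41],P1@[41:41]
pos 42 'b': at 3 ·f  → match P1@[42:42]
pos 43 'b': at 3 ·f  → match P1@[43:43]
pos 44 'b': at 3 ·f  → match P1@[44:44]
pos 45 'a': at 0 ·f
pos 46 'b': at 3  → match P1@[46:46]
pos 47 'c': at 1 ·f
pos 48 'b': at 2  → match P0@[47:48],P1@[48:48]
pos 49 'b': at 3 ·f  → match P1@[49:49]
pos 50 'c': at 1 ·f
pos 51 'a': at 0 ·f
pos 52 'b': at 3  → match P1@[52:52]
pos 53 'b': at 3 ·f  → match P1@[53:53]
pos 54 'b': at 3 ·f  → match P1@[54:54]
pos 55 'b': at 3 ·f  → match P1@[55:55]
pos 56 'c': at 1 ·f
pos 57 'b': at 2  → match P0@[56:57],P1@[57:57]
pos 58 'b': at 3 ·f  → match P1@[58:58]
pos 59 'c': at 1 ·f
pos 60 'c': at 1 ·f
pos 61 'b': at 2  → match P0@[60:61],P1@[61:61]
pos 62 'c': at 1 ·f
pos 63 'b': at 2  → match P0@[62:63],P1@[63:63]
pos 64 'c': at 1 ·f
pos 65 'c': at 1 ·f
pos 66 'b': at 2  → match P0@[65:66],P1@[66:66]
pos 67 'c': at 1 ·f
pos 68 'b': at 2  → match P0@[67:68],P1@[68:68]
pos 69 'c': at 1 ·f
pos 70 'b': at 2  → match P0@[69:70],P1@[70:70]
pos 71 'a': at 0 ·f
pos 72 'c': at 1

All matches (sorted): [[0,1],[1,1],[4,0],[4,1],[5,1],[7,0],[7,1],[9,0],[9,1],[13,1],[15,0],[15,1],[16,1],[18,0],[18,1],[22,1],[24,0],[24,1],[25,1],[26,1],[27,1],[29,0],[29,1],[30,1],[32,0],[32,1],[33,1],[34,1],[35,1],[37,0],[37,1],[39,0],[39,1],[41,0],[41,1],[42,1],[43,1],[44,1],[46,1],[48,0],[48,1],[49,1],[52,1],[53,1],[54,1],[55,1],[57,0],[57,1],[58,1],[61,0],[61,1],[63,0],[63,1],[66,0],[66,1],[68,0],[68,1],[70,0],[70,1]]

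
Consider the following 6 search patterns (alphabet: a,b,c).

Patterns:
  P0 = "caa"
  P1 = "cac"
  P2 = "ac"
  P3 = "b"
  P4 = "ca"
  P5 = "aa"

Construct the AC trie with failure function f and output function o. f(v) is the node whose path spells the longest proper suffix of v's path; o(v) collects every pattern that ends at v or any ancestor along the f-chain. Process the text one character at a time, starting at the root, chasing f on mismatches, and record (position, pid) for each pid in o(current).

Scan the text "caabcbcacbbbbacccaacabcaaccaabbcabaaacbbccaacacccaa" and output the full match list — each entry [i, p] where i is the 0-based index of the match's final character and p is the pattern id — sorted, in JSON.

Build automaton:
Trie (insert patterns):
  n0 'ε': a→5 b→7 c→1
  n1 'c': a→2
  n2 'ca': a→3 c→4  [P4 ends]
  n3 'caa': ·  [P0 ends]
  n4 'cac': ·  [P1 ends]
  n5 'a': a→8 c→6
  n6 'ac': ·  [P2 ends]
  n7 'b': ·  [P3 ends]
  n8 'aa': ·  [P5 ends]

BFS fail/out derivation:
  n1('c'): parent n0 fail=0; on 'c' 0 → fail=0;  out ∅∪∅=∅
  n5('a'): parent n0 fail=0; on 'a' 0 → fail=0;  out ∅∪∅=∅
  n7('b'): parent n0 fail=0; on 'b' 0 → fail=0;  out {3}∪∅={3}
  n2('ca'): parent n1 fail=0; on 'a' 0 → fail=5;  out {4}∪∅={4}
  n6('ac'): parent n5 fail=0; on 'c' 0 → fail=1;  out {2}∪∅={2}
  n8('aa'): parent n5 fail=0; on 'a' 0 → fail=5;  out {5}∪∅={5}
  n3('caa'): parent n2 fail=5; on 'a' 5 → fail=8;  out {0}∪{5}={0,5}
  n4('cac'): parent n2 fail=5; on 'c' 5 → fail=6;  out {1}∪{2}={1,2}

Text stream:
[0] read 'c'  n0⇒n1
[1] read 'a'  n1⇒n2  emit P4@[0:1]
[2] read 'a'  n2⇒n3  emit P0@[0:2],P5@[1:2]
[3] read 'b'  n3⇒n7 (fail-walked)  emit P3@[3:3]
[4] read 'c'  n7⇒n1 (fail-walked)
[5] read 'b'  n1⇒n7 (fail-walked)  emit P3@[5:5]
[6] read 'c'  n7⇒n1 (fail-walked)
[7] read 'a'  n1⇒n2  emit P4@[6:7]
[8] read 'c'  n2⇒n4  emit P1@[6:8],P2@[7:8]
[9] read 'b'  n4⇒n7 (fail-walked)  emit P3@[9:9]
[10] read 'b'  n7⇒n7 (fail-walked)  emit P3@[10:10]
[11] read 'b'  n7⇒n7 (fail-walked)  emit P3@[11:11]
[12] read 'b'  n7⇒n7 (fail-walked)  emit P3@[12:12]
[13] read 'a'  n7⇒n5 (fail-walked)
[14] read 'c'  n5⇒n6  emit P2@[13:14]
[15] read 'c'  n6⇒n1 (fail-walked)
[16] read 'c'  n1⇒n1 (fail-walked)
[17] read 'a'  n1⇒n2  emit P4@[16:17]
[18] read 'a'  n2⇒n3  emit P0@[16:18],P5@[17:18]
[19] read 'c'  n3⇒n6 (fail-walked)  emit P2@[18:19]
[20] read 'a'  n6⇒n2 (fail-walked)  emit P4@[19:20]
[21] read 'b'  n2⇒n7 (fail-walked)  emit P3@[21:21]
[22] read 'c'  n7⇒n1 (fail-walked)
[23] read 'a'  n1⇒n2  emit P4@[22:23]
[24] read 'a'  n2⇒n3  emit P0@[22:24],P5@[23:24]
[25] read 'c'  n3⇒n6 (fail-walked)  emit P2@[24:25]
[26] read 'c'  n6⇒n1 (fail-walked)
[27] read 'a'  n1⇒n2  emit P4@[26:27]
[28] read 'a'  n2⇒n3  emit P0@[26:28],P5@[27:28]
[29] read 'b'  n3⇒n7 (fail-walked)  emit P3@[29:29]
[30] read 'b'  n7⇒n7 (fail-walked)  emit P3@[30:30]
[31] read 'c'  n7⇒n1 (fail-walked)
[32] read 'a'  n1⇒n2  emit P4@[31:32]
[33] read 'b'  n2⇒n7 (fail-walked)  emit P3@[33:33]
[34] read 'a'  n7⇒n5 (fail-walked)
[35] read 'a'  n5⇒n8  emit P5@[34:35]
[36] read 'a'  n8⇒n8 (fail-walked)  emit P5@[35:36]
[37] read 'c'  n8⇒n6 (fail-walked)  emit P2@[36:37]
[38] read 'b'  n6⇒n7 (fail-walked)  emit P3@[38:38]
[39] read 'b'  n7⇒n7 (fail-walked)  emit P3@[39:39]
[40] read 'c'  n7⇒n1 (fail-walked)
[41] read 'c'  n1⇒n1 (fail-walked)
[42] read 'a'  n1⇒n2  emit P4@[41:42]
[43] read 'a'  n2⇒n3  emit P0@[41:43],P5@[42:43]
[44] read 'c'  n3⇒n6 (fail-walked)  emit P2@[43:44]
[45] read 'a'  n6⇒n2 (fail-walked)  emit P4@[44:45]
[46] read 'c'  n2⇒n4  emit P1@[44:46],P2@[45:46]
[47] read 'c'  n4⇒n1 (fail-walked)
[48] read 'c'  n1⇒n1 (fail-walked)
[49] read 'a'  n1⇒n2  emit P4@[48:49]
[50] read 'a'  n2⇒n3  emit P0@[48:50],P5@[49:50]

Result: [[1,4],[2,0],[2,5],[3,3],[5,3],[7,4],[8,1],[8,2],[9,3],[10,3],[11,3],[12,3],[14,2],[17,4],[18,0],[18,5],[19,2],[20,4],[21,3],[23,4],[24,0],[24,5],[25,2],[27,4],[28,0],[28,5],[29,3],[30,3],[32,4],[33,3],[35,5],[36,5],[37,2],[38,3],[39,3],[42,4],[43,0],[43,5],[44,2],[45,4],[46,1],[46,2],[49,4],[50,0],[50,5]]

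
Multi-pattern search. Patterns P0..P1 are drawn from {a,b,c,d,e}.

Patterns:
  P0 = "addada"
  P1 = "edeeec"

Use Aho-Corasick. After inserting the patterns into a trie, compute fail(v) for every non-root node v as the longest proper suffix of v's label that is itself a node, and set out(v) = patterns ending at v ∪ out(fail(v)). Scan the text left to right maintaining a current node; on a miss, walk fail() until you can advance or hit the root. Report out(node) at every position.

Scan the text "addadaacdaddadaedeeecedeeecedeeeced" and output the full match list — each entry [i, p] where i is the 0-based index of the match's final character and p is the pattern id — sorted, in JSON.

Build:
Trie nodes:
  n0 'ε': a→1 e→7
  n1 'a': d→2
  n2 'ad': d→3
  n3 'add': a→4
  n4 'adda': d→5
  n5 'addad': a→6
  n6 'addada': ·  ←P0
  n7 'e': d→8
  n8 'ed': e→9
  n9 'ede': e→10
  n10 'edee': e→11
  n11 'edeee': c→12
  n12 'edeeec': ·  ←P1

Failure links (BFS by depth):
  fail(1) 'a': from fail(0)=0 chase 'a': 0 ⇒ 0;  out=∅∪out(0)=∅
  fail(7) 'e': from fail(0)=0 chase 'e': 0 ⇒ 0;  out=∅∪out(0)=∅
  fail(2) 'ad': from fail(1)=0 chase 'd': 0 ⇒ 0;  out=∅∪out(0)=∅
  fail(8) 'ed': from fail(7)=0 chase 'd': 0 ⇒ 0;  out=∅∪out(0)=∅
  fail(3) 'add': from fail(2)=0 chase 'd': 0 ⇒ 0;  out=∅∪out(0)=∅
  fail(9) 'ede': from fail(8)=0 chase 'e': 0 ⇒ 7;  out=∅∪out(7)=∅
  fail(4) 'adda': from fail(3)=0 chase 'a': 0 ⇒ 1;  out=∅∪out(1)=∅
  fail(10) 'edee': from fail(9)=7 chase 'e': 7→0 ⇒ 7;  out=∅∪out(7)=∅
  fail(5) 'addad': from fail(4)=1 chase 'd': 1 ⇒ 2;  out=∅∪out(2)=∅
  fail(11) 'edeee': from fail(10)=7 chase 'e': 7→0 ⇒ 7;  out=∅∪out(7)=∅
  fail(6) 'addada': from fail(5)=2 chase 'a': 2→0 ⇒ 1;  out={0}∪out(1)={0}
  fail(12) 'edeeec': from fail(11)=7 chase 'c': 7→0 ⇒ 0;  out={1}∪out(0)={1}

Scan:
pos 0 'a': at 1
pos 1 'd': at 2
pos 2 'd': at 3
pos 3 'a': at 4
pos 4 'd': at 5
pos 5 'a': at 6  emit P0@[0:5]
pos 6 'a': at 1 ·f
pos 7 'c': at 0 ·f
pos 8 'd': at 0
pos 9 'a': at 1
pos 10 'd': at 2
pos 11 'd': at 3
pos 12 'a': at 4
pos 13 'd': at 5
pos 14 'a': at 6  emit P0@[9:14]
pos 15 'e': at 7 ·f
pos 16 'd': at 8
pos 17 'e': at 9
pos 18 'e': at 10
pos 19 'e': at 11
pos 20 'c': at 12  emit P1@[15:20]
pos 21 'e': at 7 ·f
pos 22 'd': at 8
pos 23 'e': at 9
pos 24 'e': at 10
pos 25 'e': at 11
pos 26 'c': at 12  emit P1@[21:26]
pos 27 'e': at 7 ·f
pos 28 'd': at 8
pos 29 'e': at 9
pos 30 'e': at 10
pos 31 'e': at 11
pos 32 'c': at 12  emit P1@[27:32]
pos 33 'e': at 7 ·f
pos 34 'd': at 8

All matches (sorted): [[5,0],[14,0],[20,1],[26,1],[32,1]]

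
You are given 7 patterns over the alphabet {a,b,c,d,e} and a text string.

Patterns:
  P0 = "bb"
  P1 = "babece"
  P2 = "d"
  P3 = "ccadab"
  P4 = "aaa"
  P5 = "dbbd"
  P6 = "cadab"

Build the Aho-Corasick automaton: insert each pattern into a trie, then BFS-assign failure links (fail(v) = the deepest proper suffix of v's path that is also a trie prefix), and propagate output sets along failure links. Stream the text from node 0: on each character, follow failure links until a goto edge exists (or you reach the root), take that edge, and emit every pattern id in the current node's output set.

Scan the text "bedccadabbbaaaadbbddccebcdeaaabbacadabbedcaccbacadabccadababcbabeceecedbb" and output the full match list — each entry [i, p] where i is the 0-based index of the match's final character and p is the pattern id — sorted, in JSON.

Build automaton:
Trie nodes:
  0='ε' goto a→15 b→1 c→9 d→8
  1='b' goto a→3 b→2
  2='bb' goto ·  [P0 ends]
  3='ba' goto b→4
  4='bab' goto e→5
  5='babe' goto c→6
  6='babec' goto e→7
  7='babece' goto ·  [P1 ends]
  8='d' goto b→18  [P2 ends]
  9='c' goto a→21 c→10
  10='cc' goto a→11
  11='cca' goto d→12
  12='ccad' goto a→13
  13='ccada' goto b→14
  14='ccadab' goto ·  [P3 ends]
  15='a' goto a→16
  16='aa' goto a→17
  17='aaa' goto ·  [P4 ends]
  18='db' goto b→19
  19='dbb' goto d→20
  20='dbbd' goto ·  [P5 ends]
  21='ca' goto d→22
  22='cad' goto a→23
  23='cada' goto b→24
  24='cadab' goto ·  [P6 ends]

BFS fail/out derivation:
  fail(1) 'b': from fail(0)=0 chase 'b': 0 ⇒ 0;  out=∅∪out(0)=∅
  fail(8) 'd': from fail(0)=0 chase 'd': 0 ⇒ 0;  out={2}∪out(0)={2}
  fail(9) 'c': from fail(0)=0 chase 'c': 0 ⇒ 0;  out=∅∪out(0)=∅
  fail(15) 'a': from fail(0)=0 chase 'a': 0 ⇒ 0;  out=∅∪out(0)=∅
  fail(2) 'bb': from fail(1)=0 chase 'b': 0 ⇒ 1;  out={0}∪out(1)={0}
  fail(3) 'ba': from fail(1)=0 chase 'a': 0 ⇒ 15;  out=∅∪out(15)=∅
  fail(10) 'cc': from fail(9)=0 chase 'c': 0 ⇒ 9;  out=∅∪out(9)=∅
  fail(16) 'aa': from fail(15)=0 chase 'a': 0 ⇒ 15;  out=∅∪out(15)=∅
  fail(18) 'db': from fail(8)=0 chase 'b': 0 ⇒ 1;  out=∅∪out(1)=∅
  fail(21) 'ca': from fail(9)=0 chase 'a': 0 ⇒ 15;  out=∅∪out(15)=∅
  fail(4) 'bab': from fail(3)=15 chase 'b': 15→0 ⇒ 1;  out=∅∪out(1)=∅
  fail(11) 'cca': from fail(10)=9 chase 'a': 9 ⇒ 21;  out=∅∪out(21)=∅
  fail(17) 'aaa': from fail(16)=15 chase 'a': 15 ⇒ 16;  out={4}∪out(16)={4}
  fail(19) 'dbb': from fail(18)=1 chase 'b': 1 ⇒ 2;  out=∅∪out(2)={0}
  fail(22) 'cad': from fail(21)=15 chase 'd': 15→0 ⇒ 8;  out=∅∪out(8)={2}
  fail(5) 'babe': from fail(4)=1 chase 'e': 1→0 ⇒ 0;  out=∅∪out(0)=∅
  fail(12) 'ccad': from fail(11)=21 chase 'd': 21 ⇒ 22;  out=∅∪out(22)={2}
  fail(20) 'dbbd': from fail(19)=2 chase 'd': 2→1→0 ⇒ 8;  out={5}∪out(8)={2,5}
  fail(23) 'cada': from fail(22)=8 chase 'a': 8→0 ⇒ 15;  out=∅∪out(15)=∅
  fail(6) 'babec': from fail(5)=0 chase 'c': 0 ⇒ 9;  out=∅∪out(9)=∅
  fail(13) 'ccada': from fail(12)=22 chase 'a': 22 ⇒ 23;  out=∅∪out(23)=∅
  fail(24) 'cadab': from fail(23)=15 chase 'b': 15→0 ⇒ 1;  out={6}∪out(1)={6}
  fail(7) 'babece': from fail(6)=9 chase 'e': 9→0 ⇒ 0;  out={1}∪out(0)={1}
  fail(14) 'ccadab': from fail(13)=23 chase 'b': 23 ⇒ 24;  out={3}∪out(24)={3,6}

Scan:
[0] read 'b'  n0⇒n1
[1] read 'e'  n1⇒n0 ·f
[2] read 'd'  n0⇒n8  → match P2@[2:2]
[3] read 'c'  n8⇒n9 ·f
[4] read 'c'  n9⇒n10
[5] read 'a'  n10⇒n11
[6] read 'd'  n11⇒n12  → match P2@[6:6]
[7] read 'a'  n12⇒n13
[8] read 'b'  n13⇒n14  → match P3@[3:8],P6@[4:8]
[9] read 'b'  n14⇒n2 ·f  → match P0@[8:9]
[10] read 'b'  n2⇒n2 ·f  → match P0@[9:10]
[11] read 'a'  n2⇒n3 ·f
[12] read 'a'  n3⇒n16 ·f
[13] read 'a'  n16⇒n17  → match P4@[11:13]
[14] read 'a'  n17⇒n17 ·f  → match P4@[12:14]
[15] read 'd'  n17⇒n8 ·f  → match P2@[15:15]
[16] read 'b'  n8⇒n18
[17] read 'b'  n18⇒n19  → match P0@[16:17]
[18] read 'd'  n19⇒n20  → match P2@[18:18],P5@[15:18]
[19] read 'd'  n20⇒n8 ·f  → match P2@[19:19]
[20] read 'c'  n8⇒n9 ·f
[21] read 'c'  n9⇒n10
[22] read 'e'  n10⇒n0 ·f
[23] read 'b'  n0⇒n1
[24] read 'c'  n1⇒n9 ·f
[25] read 'd'  n9⇒n8 ·f  → match P2@[25:25]
[26] read 'e'  n8⇒n0 ·f
[27] read 'a'  n0⇒n15
[28] read 'a'  n15⇒n16
[29] read 'a'  n16⇒n17  → match P4@[27:29]
[30] read 'b'  n17⇒n1 ·f
[31] read 'b'  n1⇒n2  → match P0@[30:31]
[32] read 'a'  n2⇒n3 ·f
[33] read 'c'  n3⇒n9 ·f
[34] read 'a'  n9⇒n21
[35] read 'd'  n21⇒n22  → match P2@[35:35]
[36] read 'a'  n22⇒n23
[37] read 'b'  n23⇒n24  → match P6@[33:37]
[38] read 'b'  n24⇒n2 ·f  → match P0@[37:38]
[39] read 'e'  n2⇒n0 ·f
[40] read 'd'  n0⇒n8  → match P2@[40:40]
[41] read 'c'  n8⇒n9 ·f
[42] read 'a'  n9⇒n21
[43] read 'c'  n21⇒n9 ·f
[44] read 'c'  n9⇒n10
[45] read 'b'  n10⇒n1 ·f
[46] read 'a'  n1⇒n3
[47] read 'c'  n3⇒n9 ·f
[48] read 'a'  n9⇒n21
[49] read 'd'  n21⇒n22  → match P2@[49:49]
[50] read 'a'  n22⇒n23
[51] read 'b'  n23⇒n24  → match P6@[47:51]
[52] read 'c'  n24⇒n9 ·f
[53] read 'c'  n9⇒n10
[54] read 'a'  n10⇒n11
[55] read 'd'  n11⇒n12  → match P2@[55:55]
[56] read 'a'  n12⇒n13
[57] read 'b'  n13⇒n14  → match P3@[52:57],P6@[53:57]
[58] read 'a'  n14⇒n3 ·f
[59] read 'b'  n3⇒n4
[60] read 'c'  n4⇒n9 ·f
[61] read 'b'  n9⇒n1 ·f
[62] read 'a'  n1⇒n3
[63] read 'b'  n3⇒n4
[64] read 'e'  n4⇒n5
[65] read 'c'  n5⇒n6
[66] read 'e'  n6⇒n7  → match P1@[61:66]
[67] read 'e'  n7⇒n0 ·f
[68] read 'c'  n0⇒n9
[69] read 'e'  n9⇒n0 ·f
[70] read 'd'  n0⇒n8  → match P2@[70:70]
[71] read 'b'  n8⇒n18
[72] read 'b'  n18⇒n19  → match P0@[71:72]

All matches (sorted): [[2,2],[6,2],[8,3],[8,6],[9,0],[10,0],[13,4],[14,4],[15,2],[17,0],[18,2],[18,5],[19,2],[25,2],[29,4],[31,0],[35,2],[37,6],[38,0],[40,2],[49,2],[51,6],[55,2],[57,3],[57,6],[66,1],[70,2],[72,0]]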